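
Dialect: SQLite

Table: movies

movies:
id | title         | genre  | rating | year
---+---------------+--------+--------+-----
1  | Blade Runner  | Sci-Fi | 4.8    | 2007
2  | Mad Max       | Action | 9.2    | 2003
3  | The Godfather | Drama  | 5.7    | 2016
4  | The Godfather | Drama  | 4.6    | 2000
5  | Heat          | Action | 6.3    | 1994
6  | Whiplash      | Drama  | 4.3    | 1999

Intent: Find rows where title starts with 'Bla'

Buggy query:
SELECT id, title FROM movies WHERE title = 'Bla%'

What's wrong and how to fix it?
Bug: '=' compares the literal string including the % character; pattern matching needs LIKE

Fix: Replace '=' with LIKE so 'Bla%' is treated as a pattern

Corrected query:
SELECT id, title FROM movies WHERE title LIKE 'Bla%'

Result:
id | title       
---+-------------
1  | Blade Runner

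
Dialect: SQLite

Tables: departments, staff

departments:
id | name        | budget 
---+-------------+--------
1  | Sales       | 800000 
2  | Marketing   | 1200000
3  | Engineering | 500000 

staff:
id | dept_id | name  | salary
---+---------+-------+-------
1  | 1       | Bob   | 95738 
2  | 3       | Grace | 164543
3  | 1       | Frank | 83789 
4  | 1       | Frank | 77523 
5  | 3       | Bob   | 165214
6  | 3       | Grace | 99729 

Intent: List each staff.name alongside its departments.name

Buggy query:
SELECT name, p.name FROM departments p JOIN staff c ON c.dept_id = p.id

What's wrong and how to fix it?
Bug: 'name' exists in both joined tables, so the database can't tell which one is meant

Fix: Prefix ambiguous columns with the table alias

Corrected query:
SELECT c.name, p.name FROM departments p JOIN staff c ON c.dept_id = p.id

Result:
name  | name       
------+------------
Bob   | Sales      
Grace | Engineering
Frank | Sales      
Frank | Sales      
Bob   | Engineering
Grace | Engineering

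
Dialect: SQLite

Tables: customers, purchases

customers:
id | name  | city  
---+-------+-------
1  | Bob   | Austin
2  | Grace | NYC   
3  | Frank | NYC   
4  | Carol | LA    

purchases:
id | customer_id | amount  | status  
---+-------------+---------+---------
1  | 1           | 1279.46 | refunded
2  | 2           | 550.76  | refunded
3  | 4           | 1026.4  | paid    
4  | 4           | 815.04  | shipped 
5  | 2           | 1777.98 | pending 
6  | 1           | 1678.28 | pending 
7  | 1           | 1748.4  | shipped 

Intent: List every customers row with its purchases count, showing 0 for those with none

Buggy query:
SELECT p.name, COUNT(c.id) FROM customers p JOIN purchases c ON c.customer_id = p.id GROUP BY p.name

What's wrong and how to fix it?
Bug: INNER JOIN drops customers rows that have no matching purchases rows

Fix: Use LEFT JOIN so parents without children still appear (COUNT(c.id) gives 0)

Corrected query:
SELECT p.name, COUNT(c.id) FROM customers p LEFT JOIN purchases c ON c.customer_id = p.id GROUP BY p.name

Result:
name  | COUNT(c.id)
------+------------
Bob   | 3          
Carol | 2          
Frank | 0          
Grace | 2          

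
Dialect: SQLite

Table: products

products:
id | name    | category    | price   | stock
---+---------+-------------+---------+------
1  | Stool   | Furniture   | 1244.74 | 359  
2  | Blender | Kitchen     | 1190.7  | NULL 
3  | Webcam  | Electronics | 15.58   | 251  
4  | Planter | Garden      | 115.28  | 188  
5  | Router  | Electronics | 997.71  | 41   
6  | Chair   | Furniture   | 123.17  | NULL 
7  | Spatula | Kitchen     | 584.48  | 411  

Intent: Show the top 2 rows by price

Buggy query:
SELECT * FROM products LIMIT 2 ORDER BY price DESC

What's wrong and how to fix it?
Bug: ORDER BY cannot follow LIMIT; LIMIT is the final clause

Fix: Sort with ORDER BY, then apply LIMIT

Corrected query:
SELECT * FROM products ORDER BY price DESC LIMIT 2

Result:
id | name    | category  | price   | stock
---+---------+-----------+---------+------
1  | Stool   | Furniture | 1244.74 | 359  
2  | Blender | Kitchen   | 1190.7  | NULL 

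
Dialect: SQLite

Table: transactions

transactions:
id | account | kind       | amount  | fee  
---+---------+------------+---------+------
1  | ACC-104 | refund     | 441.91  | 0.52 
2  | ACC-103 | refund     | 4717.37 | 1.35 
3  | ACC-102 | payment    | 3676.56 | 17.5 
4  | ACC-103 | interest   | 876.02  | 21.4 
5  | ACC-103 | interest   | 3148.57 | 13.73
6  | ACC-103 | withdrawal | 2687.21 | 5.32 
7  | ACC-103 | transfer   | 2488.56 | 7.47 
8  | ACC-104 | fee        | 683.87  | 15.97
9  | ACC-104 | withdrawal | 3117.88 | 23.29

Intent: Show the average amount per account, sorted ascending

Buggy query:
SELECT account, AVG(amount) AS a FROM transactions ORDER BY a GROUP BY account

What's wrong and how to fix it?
Bug: ORDER BY appears before GROUP BY; SQL clause order requires GROUP BY first

Fix: Move ORDER BY to the end, after GROUP BY

Corrected query:
SELECT account, AVG(amount) AS a FROM transactions GROUP BY account ORDER BY a

Result:
account | a          
--------+------------
ACC-104 | 1414.553333
ACC-103 | 2783.546   
ACC-102 | 3676.56    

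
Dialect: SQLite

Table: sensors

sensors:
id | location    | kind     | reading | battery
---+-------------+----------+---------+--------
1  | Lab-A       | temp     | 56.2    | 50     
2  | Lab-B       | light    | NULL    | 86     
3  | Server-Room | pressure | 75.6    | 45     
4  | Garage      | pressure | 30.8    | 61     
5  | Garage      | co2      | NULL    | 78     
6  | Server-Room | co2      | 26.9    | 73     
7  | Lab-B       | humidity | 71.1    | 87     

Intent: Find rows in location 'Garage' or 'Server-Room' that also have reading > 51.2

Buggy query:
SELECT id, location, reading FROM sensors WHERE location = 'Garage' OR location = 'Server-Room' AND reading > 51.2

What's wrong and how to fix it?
Bug: AND binds tighter than OR, so this parses as location = 'Garage' OR (location = 'Server-Room' AND reading > 51.2)

Fix: Add parentheses around the OR so the AND applies to both alternatives

Corrected query:
SELECT id, location, reading FROM sensors WHERE (location = 'Garage' OR location = 'Server-Room') AND reading > 51.2

Result:
id | location    | reading
---+-------------+--------
3  | Server-Room | 75.6   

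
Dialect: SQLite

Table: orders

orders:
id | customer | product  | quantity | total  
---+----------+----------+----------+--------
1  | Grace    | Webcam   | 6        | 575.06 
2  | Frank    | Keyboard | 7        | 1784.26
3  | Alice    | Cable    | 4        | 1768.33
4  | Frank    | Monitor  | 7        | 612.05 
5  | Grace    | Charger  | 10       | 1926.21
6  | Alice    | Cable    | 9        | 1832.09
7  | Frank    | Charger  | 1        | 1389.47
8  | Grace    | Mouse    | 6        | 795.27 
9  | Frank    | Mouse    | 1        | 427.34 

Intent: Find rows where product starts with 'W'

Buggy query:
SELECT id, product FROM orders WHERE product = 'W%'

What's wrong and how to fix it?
Bug: '=' compares the literal string including the % character; pattern matching needs LIKE

Fix: Use LIKE for wildcard pattern matching

Corrected query:
SELECT id, product FROM orders WHERE product LIKE 'W%'

Result:
id | product
---+--------
1  | Webcam 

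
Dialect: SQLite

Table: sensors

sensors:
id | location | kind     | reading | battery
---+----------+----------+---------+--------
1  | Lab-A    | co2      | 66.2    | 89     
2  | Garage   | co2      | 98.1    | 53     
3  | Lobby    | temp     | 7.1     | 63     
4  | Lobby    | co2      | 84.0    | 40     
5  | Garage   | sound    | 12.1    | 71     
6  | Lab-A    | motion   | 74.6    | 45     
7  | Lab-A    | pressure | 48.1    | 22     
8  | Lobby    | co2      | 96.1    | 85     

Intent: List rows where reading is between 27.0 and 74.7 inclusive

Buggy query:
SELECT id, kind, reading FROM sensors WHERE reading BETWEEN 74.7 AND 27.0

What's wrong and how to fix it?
Bug: The bounds are reversed; BETWEEN a AND b requires a <= b to match anything

Fix: Swap the bounds so the smaller value comes first

Corrected query:
SELECT id, kind, reading FROM sensors WHERE reading BETWEEN 27.0 AND 74.7

Result:
id | kind     | reading
---+----------+--------
1  | co2      | 66.2   
6  | motion   | 74.6   
7  | pressure | 48.1   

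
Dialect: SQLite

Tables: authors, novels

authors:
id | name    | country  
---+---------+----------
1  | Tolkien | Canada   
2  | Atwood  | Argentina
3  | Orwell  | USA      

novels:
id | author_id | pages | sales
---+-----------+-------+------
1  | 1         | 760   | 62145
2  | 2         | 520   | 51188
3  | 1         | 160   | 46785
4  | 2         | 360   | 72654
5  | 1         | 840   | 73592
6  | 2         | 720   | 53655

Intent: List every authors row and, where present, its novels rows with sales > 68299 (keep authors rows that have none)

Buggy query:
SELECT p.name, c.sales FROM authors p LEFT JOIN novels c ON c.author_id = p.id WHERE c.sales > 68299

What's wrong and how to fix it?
Bug: A WHERE condition on the right-hand table after LEFT JOIN drops unmatched parents

Fix: Move the right-table condition into the ON clause so unmatched parents are kept

Corrected query:
SELECT p.name, c.sales FROM authors p LEFT JOIN novels c ON c.author_id = p.id AND c.sales > 68299

Result:
name    | sales
--------+------
Tolkien | 73592
Atwood  | 72654
Orwell  | NULL 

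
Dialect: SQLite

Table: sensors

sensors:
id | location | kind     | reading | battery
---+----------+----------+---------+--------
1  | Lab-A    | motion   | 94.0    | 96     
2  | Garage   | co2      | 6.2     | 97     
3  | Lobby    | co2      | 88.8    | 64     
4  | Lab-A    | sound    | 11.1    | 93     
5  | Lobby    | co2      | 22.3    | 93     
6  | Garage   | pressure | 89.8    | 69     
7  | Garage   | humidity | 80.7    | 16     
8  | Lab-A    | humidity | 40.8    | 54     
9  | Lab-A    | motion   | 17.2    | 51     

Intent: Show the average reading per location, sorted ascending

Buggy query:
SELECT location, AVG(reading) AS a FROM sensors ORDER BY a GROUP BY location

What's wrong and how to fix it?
Bug: GROUP BY must precede ORDER BY

Fix: Reorder: SELECT … FROM … GROUP BY … ORDER BY …

Corrected query:
SELECT location, AVG(reading) AS a FROM sensors GROUP BY location ORDER BY a

Result:
location | a     
---------+-------
Lab-A    | 40.775
Lobby    | 55.55 
Garage   | 58.9  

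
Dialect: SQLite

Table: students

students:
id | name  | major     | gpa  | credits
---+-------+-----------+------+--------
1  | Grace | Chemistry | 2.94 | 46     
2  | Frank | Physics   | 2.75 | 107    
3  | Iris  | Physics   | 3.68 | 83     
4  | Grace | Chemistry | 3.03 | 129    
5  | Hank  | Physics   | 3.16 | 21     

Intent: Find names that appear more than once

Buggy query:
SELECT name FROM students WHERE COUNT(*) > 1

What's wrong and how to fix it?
Bug: WHERE can't reference COUNT(*); aggregates are computed after WHERE

Fix: GROUP BY name, then filter groups with HAVING COUNT(*) > 1

Corrected query:
SELECT name FROM students GROUP BY name HAVING COUNT(*) > 1

Result:
name 
-----
Grace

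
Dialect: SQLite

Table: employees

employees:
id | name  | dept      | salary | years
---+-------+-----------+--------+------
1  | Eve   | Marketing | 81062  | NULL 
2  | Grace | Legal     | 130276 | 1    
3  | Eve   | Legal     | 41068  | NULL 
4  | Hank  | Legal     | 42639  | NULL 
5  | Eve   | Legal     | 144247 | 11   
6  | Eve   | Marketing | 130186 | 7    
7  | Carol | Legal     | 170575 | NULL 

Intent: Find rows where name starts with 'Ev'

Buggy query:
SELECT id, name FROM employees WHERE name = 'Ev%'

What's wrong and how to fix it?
Bug: Wildcards only work with LIKE; '=' treats '%' as a literal character

Fix: Use LIKE for wildcard pattern matching

Corrected query:
SELECT id, name FROM employees WHERE name LIKE 'Ev%'

Result:
id | name
---+-----
1  | Eve 
3  | Eve 
5  | Eve 
6  | Eve 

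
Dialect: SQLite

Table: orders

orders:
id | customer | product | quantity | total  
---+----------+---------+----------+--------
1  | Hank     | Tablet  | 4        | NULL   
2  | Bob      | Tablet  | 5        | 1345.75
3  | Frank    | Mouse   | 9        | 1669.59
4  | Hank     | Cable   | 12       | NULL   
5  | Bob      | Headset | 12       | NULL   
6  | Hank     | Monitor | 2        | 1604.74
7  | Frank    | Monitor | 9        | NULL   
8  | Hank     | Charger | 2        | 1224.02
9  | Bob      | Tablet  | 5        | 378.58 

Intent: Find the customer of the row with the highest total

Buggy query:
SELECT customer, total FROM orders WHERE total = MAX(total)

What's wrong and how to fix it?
Bug: MAX(total) is an aggregate and cannot be used directly in WHERE

Fix: Use a subquery: WHERE total = (SELECT MAX(total) FROM orders)

Corrected query:
SELECT customer, total FROM orders WHERE total = (SELECT MAX(total) FROM orders)

Result:
customer | total  
---------+--------
Frank    | 1669.59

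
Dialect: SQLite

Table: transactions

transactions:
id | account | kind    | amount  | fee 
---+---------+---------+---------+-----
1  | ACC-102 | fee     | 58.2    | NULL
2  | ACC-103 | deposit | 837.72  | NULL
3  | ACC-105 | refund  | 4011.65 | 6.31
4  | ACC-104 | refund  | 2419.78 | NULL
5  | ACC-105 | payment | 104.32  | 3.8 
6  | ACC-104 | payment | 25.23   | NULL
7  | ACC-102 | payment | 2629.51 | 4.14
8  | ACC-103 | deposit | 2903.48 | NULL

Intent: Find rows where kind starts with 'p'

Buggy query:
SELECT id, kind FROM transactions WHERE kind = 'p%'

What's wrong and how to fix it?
Bug: '=' compares the literal string including the % character; pattern matching needs LIKE

Fix: Replace '=' with LIKE so 'p%' is treated as a pattern

Corrected query:
SELECT id, kind FROM transactions WHERE kind LIKE 'p%'

Result:
id | kind   
---+--------
5  | payment
6  | payment
7  | payment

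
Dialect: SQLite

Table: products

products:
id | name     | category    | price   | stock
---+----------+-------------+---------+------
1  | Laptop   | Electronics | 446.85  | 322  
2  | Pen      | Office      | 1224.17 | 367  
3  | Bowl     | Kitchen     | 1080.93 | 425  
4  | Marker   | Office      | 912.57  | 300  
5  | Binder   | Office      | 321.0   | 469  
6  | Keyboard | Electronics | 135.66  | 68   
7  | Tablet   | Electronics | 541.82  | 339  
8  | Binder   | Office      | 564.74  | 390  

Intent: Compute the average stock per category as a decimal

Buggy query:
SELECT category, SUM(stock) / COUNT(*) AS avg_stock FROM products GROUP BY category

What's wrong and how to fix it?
Bug: Both operands are integers, so '/' performs integer division and truncates

Fix: Cast one side to REAL so the division keeps the fractional part

Corrected query:
SELECT category, SUM(stock) * 1.0 / COUNT(*) AS avg_stock FROM products GROUP BY category

Result:
category    | avg_stock
------------+----------
Electronics | 243      
Kitchen     | 425      
Office      | 381.5    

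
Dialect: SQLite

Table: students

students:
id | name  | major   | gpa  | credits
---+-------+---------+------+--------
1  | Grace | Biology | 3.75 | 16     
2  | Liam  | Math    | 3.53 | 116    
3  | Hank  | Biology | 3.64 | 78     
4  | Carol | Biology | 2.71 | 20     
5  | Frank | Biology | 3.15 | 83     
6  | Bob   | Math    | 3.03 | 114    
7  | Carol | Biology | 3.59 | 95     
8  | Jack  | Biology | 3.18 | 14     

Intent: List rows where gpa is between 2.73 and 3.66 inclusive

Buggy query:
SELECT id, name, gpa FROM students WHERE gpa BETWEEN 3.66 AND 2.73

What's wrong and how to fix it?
Bug: The bounds are reversed; BETWEEN a AND b requires a <= b to match anything

Fix: Write BETWEEN 2.73 AND 3.66

Corrected query:
SELECT id, name, gpa FROM students WHERE gpa BETWEEN 2.73 AND 3.66

Result:
id | name  | gpa 
---+-------+-----
2  | Liam  | 3.53
3  | Hank  | 3.64
5  | Frank | 3.15
6  | Bob   | 3.03
7  | Carol | 3.59
8  | Jack  | 3.18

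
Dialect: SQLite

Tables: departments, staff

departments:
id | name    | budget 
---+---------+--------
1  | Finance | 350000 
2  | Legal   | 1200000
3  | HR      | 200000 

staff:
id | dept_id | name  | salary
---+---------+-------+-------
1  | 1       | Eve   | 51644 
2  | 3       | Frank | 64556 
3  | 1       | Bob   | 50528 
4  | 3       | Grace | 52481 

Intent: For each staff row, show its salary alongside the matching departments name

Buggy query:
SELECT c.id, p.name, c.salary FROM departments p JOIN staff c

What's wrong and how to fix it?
Bug: Missing join condition: each staff row is matched to all departments rows instead of just its own

Fix: Specify the join condition linking the foreign key to the parent id

Corrected query:
SELECT c.id, p.name, c.salary FROM departments p JOIN staff c ON c.dept_id = p.id

Result:
id | name    | salary
---+---------+-------
1  | Finance | 51644 
2  | HR      | 64556 
3  | Finance | 50528 
4  | HR      | 52481 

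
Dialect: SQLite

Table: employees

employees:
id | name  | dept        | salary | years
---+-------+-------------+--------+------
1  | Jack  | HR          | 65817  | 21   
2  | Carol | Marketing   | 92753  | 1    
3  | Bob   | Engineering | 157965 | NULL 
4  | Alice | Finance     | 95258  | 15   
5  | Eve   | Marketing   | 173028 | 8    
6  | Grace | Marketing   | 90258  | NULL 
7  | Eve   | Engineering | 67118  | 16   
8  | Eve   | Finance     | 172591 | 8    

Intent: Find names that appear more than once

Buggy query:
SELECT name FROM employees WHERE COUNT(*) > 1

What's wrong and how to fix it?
Bug: WHERE can't reference COUNT(*); aggregates are computed after WHERE

Fix: GROUP BY name, then filter groups with HAVING COUNT(*) > 1

Corrected query:
SELECT name FROM employees GROUP BY name HAVING COUNT(*) > 1

Result:
name
----
Eve 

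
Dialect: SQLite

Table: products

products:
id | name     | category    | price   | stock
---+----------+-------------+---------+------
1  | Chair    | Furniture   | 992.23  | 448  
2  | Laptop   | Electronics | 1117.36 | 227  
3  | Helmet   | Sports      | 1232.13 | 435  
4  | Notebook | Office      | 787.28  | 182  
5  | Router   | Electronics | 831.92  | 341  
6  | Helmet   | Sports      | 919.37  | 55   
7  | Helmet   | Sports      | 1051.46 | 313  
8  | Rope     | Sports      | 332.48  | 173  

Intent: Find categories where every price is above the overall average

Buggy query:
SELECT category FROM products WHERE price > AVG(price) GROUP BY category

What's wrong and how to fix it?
Bug: AVG() is an aggregate; it can't sit directly in WHERE

Fix: Use a subquery for AVG and a HAVING MIN(...) filter so the condition holds for every row in the group

Corrected query:
SELECT category FROM products GROUP BY category HAVING MIN(price) > (SELECT AVG(price) FROM products)

Result:
category 
---------
Furniture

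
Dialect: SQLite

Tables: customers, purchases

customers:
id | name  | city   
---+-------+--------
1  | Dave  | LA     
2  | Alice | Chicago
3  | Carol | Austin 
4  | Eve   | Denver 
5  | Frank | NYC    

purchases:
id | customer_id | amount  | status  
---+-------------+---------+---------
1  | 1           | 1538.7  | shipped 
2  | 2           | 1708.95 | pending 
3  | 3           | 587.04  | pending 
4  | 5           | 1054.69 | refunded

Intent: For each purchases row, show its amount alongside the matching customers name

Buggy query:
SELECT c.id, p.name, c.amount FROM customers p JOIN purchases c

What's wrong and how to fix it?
Bug: JOIN with no ON clause produces a cartesian product; every purchases row pairs with every customers row

Fix: Add ON c.customer_id = p.id to the JOIN

Corrected query:
SELECT c.id, p.name, c.amount FROM customers p JOIN purchases c ON c.customer_id = p.id

Result:
id | name  | amount 
---+-------+--------
1  | Dave  | 1538.7 
2  | Alice | 1708.95
3  | Carol | 587.04 
4  | Frank | 1054.69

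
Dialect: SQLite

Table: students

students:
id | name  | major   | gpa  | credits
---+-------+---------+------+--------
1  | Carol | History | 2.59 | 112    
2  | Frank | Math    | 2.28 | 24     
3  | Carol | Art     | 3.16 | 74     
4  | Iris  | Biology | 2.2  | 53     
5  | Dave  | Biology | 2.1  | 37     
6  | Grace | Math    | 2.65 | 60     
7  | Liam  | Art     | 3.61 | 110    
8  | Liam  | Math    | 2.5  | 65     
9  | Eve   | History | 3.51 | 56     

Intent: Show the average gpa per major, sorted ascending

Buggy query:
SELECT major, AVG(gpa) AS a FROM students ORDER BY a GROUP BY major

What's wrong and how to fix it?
Bug: GROUP BY must precede ORDER BY

Fix: Move ORDER BY to the end, after GROUP BY

Corrected query:
SELECT major, AVG(gpa) AS a FROM students GROUP BY major ORDER BY a

Result:
major   | a       
--------+---------
Biology | 2.15    
Math    | 2.476667
History | 3.05    
Art     | 3.385   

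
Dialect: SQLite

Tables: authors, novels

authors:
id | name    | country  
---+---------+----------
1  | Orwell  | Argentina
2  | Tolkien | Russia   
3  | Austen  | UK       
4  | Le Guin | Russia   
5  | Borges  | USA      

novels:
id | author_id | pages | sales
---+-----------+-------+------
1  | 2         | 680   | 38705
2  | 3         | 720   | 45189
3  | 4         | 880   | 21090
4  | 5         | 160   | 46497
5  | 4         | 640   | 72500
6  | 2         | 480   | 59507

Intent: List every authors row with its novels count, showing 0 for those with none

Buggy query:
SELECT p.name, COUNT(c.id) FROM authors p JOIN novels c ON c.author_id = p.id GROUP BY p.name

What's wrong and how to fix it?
Bug: INNER JOIN drops authors rows that have no matching novels rows

Fix: Switch to LEFT JOIN to retain unmatched parent rows

Corrected query:
SELECT p.name, COUNT(c.id) FROM authors p LEFT JOIN novels c ON c.author_id = p.id GROUP BY p.name

Result:
name    | COUNT(c.id)
--------+------------
Austen  | 1          
Borges  | 1          
Le Guin | 2          
Orwell  | 0          
Tolkien | 2          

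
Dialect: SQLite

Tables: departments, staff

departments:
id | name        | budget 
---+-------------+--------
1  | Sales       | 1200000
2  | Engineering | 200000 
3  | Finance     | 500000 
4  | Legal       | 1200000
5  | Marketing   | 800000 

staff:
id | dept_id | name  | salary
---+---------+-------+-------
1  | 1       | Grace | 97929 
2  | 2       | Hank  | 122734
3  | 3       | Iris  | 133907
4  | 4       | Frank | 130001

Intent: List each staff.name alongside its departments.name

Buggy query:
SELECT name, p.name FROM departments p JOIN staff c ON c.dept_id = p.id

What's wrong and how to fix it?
Bug: 'name' exists in both joined tables, so the database can't tell which one is meant

Fix: Qualify the column with its table alias (c.name)

Corrected query:
SELECT c.name, p.name FROM departments p JOIN staff c ON c.dept_id = p.id

Result:
name  | name       
------+------------
Grace | Sales      
Hank  | Engineering
Iris  | Finance    
Frank | Legal      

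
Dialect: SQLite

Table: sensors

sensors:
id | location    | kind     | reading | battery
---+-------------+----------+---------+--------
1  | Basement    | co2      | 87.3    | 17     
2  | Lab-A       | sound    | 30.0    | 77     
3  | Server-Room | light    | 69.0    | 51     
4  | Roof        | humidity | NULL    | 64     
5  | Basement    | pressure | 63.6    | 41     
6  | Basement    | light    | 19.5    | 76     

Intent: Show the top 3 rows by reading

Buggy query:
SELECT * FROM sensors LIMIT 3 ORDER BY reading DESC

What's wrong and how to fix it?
Bug: LIMIT must come after ORDER BY

Fix: Sort with ORDER BY, then apply LIMIT

Corrected query:
SELECT * FROM sensors ORDER BY reading DESC LIMIT 3

Result:
id | location    | kind     | reading | battery
---+-------------+----------+---------+--------
1  | Basement    | co2      | 87.3    | 17     
3  | Server-Room | light    | 69      | 51     
5  | Basement    | pressure | 63.6    | 41     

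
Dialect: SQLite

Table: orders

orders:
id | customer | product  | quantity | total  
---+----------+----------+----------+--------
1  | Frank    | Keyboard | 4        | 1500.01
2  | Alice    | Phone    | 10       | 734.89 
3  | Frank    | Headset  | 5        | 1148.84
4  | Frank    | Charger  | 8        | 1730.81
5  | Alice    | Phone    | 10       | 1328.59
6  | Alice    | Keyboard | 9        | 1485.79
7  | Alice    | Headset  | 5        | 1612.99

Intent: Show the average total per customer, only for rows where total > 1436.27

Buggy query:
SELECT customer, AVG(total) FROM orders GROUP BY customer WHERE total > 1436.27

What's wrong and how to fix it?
Bug: Row-level WHERE must come before GROUP BY in the clause order

Fix: Place WHERE between FROM and GROUP BY

Corrected query:
SELECT customer, AVG(total) FROM orders WHERE total > 1436.27 GROUP BY customer

Result:
customer | AVG(total)
---------+-----------
Alice    | 1549.39   
Frank    | 1615.41   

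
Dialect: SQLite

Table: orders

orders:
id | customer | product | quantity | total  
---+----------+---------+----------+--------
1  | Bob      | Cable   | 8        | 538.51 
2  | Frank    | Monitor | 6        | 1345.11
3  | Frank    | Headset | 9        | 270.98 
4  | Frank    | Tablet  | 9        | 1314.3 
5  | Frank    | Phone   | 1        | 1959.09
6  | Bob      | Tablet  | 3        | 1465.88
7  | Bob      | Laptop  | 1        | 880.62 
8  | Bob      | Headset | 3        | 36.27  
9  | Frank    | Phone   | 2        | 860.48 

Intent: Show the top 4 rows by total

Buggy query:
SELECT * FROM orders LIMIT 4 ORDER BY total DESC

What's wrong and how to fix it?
Bug: LIMIT must come after ORDER BY

Fix: Swap the clauses: ORDER BY first, then LIMIT

Corrected query:
SELECT * FROM orders ORDER BY total DESC LIMIT 4

Result:
id | customer | product | quantity | total  
---+----------+---------+----------+--------
5  | Frank    | Phone   | 1        | 1959.09
6  | Bob      | Tablet  | 3        | 1465.88
2  | Frank    | Monitor | 6        | 1345.11
4  | Frank    | Tablet  | 9        | 1314.3 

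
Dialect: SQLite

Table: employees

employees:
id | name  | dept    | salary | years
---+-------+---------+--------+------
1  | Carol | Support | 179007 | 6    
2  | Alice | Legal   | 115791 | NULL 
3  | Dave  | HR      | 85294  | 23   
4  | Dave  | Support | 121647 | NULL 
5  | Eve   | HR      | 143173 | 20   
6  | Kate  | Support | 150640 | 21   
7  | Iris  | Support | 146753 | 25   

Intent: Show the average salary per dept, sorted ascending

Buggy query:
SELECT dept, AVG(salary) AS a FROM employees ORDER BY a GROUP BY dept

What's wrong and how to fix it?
Bug: ORDER BY appears before GROUP BY; SQL clause order requires GROUP BY first

Fix: Move ORDER BY to the end, after GROUP BY

Corrected query:
SELECT dept, AVG(salary) AS a FROM employees GROUP BY dept ORDER BY a

Result:
dept    | a        
--------+----------
HR      | 114233.5 
Legal   | 115791   
Support | 149511.75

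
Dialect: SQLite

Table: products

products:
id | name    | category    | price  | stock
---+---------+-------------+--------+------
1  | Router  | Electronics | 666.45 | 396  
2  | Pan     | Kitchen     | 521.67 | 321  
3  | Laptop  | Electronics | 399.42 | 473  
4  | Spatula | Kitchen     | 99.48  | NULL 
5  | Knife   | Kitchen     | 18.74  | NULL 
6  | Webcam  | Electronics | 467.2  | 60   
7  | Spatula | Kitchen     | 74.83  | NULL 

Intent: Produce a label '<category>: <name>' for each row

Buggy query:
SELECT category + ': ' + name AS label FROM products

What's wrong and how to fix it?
Bug: SQLite uses || for string concatenation; + coerces text to numbers (yielding 0)

Fix: Replace + with || to concatenate text

Corrected query:
SELECT category || ': ' || name AS label FROM products

Result:
label              
-------------------
Electronics: Router
Kitchen: Pan       
Electronics: Laptop
Kitchen: Spatula   
Kitchen: Knife     
Electronics: Webcam
Kitchen: Spatula   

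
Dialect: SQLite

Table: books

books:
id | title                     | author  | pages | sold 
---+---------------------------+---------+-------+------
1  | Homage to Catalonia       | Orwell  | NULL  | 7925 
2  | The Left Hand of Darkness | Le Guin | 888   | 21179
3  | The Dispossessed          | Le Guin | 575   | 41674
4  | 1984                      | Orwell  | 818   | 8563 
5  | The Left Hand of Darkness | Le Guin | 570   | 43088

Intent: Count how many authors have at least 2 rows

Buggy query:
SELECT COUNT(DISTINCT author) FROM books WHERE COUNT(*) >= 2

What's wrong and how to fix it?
Bug: COUNT(*) cannot appear in WHERE; the per-group count doesn't exist yet

Fix: Use a subquery that GROUPs and filters with HAVING, then count its rows

Corrected query:
SELECT COUNT(*) FROM (SELECT author FROM books GROUP BY author HAVING COUNT(*) >= 2)

Result:
COUNT(*)
--------
2       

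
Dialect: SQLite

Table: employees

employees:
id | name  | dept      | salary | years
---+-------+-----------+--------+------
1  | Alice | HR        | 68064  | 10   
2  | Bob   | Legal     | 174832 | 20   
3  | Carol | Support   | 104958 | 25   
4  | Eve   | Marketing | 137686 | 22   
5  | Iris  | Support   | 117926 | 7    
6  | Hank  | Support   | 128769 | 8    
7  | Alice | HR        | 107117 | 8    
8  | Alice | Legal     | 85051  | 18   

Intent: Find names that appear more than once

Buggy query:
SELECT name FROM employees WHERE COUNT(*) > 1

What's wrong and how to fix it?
Bug: WHERE can't reference COUNT(*); aggregates are computed after WHERE

Fix: Group first, then use HAVING for the count condition

Corrected query:
SELECT name FROM employees GROUP BY name HAVING COUNT(*) > 1

Result:
name 
-----
Alice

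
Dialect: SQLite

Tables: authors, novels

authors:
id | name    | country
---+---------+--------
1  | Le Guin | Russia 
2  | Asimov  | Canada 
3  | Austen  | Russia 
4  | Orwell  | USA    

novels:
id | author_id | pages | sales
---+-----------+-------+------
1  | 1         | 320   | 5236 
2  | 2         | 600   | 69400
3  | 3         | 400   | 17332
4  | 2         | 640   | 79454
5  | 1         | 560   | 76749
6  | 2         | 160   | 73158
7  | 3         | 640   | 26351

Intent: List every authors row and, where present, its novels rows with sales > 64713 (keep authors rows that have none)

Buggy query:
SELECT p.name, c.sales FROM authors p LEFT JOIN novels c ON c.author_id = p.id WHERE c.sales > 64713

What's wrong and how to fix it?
Bug: A WHERE condition on the right-hand table after LEFT JOIN drops unmatched parents

Fix: Move the right-table condition into the ON clause so unmatched parents are kept

Corrected query:
SELECT p.name, c.sales FROM authors p LEFT JOIN novels c ON c.author_id = p.id AND c.sales > 64713

Result:
name    | sales
--------+------
Le Guin | 76749
Asimov  | 69400
Asimov  | 73158
Asimov  | 79454
Austen  | NULL 
Orwell  | NULL 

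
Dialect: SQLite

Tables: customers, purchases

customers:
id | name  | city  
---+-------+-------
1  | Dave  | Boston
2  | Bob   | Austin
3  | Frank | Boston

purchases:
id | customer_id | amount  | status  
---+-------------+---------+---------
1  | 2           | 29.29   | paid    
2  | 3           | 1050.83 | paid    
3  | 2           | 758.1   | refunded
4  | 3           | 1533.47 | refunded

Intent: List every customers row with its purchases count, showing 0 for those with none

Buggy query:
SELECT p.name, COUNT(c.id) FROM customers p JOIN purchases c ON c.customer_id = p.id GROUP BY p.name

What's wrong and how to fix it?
Bug: INNER JOIN drops customers rows that have no matching purchases rows

Fix: Use LEFT JOIN so parents without children still appear (COUNT(c.id) gives 0)

Corrected query:
SELECT p.name, COUNT(c.id) FROM customers p LEFT JOIN purchases c ON c.customer_id = p.id GROUP BY p.name

Result:
name  | COUNT(c.id)
------+------------
Bob   | 2          
Dave  | 0          
Frank | 2          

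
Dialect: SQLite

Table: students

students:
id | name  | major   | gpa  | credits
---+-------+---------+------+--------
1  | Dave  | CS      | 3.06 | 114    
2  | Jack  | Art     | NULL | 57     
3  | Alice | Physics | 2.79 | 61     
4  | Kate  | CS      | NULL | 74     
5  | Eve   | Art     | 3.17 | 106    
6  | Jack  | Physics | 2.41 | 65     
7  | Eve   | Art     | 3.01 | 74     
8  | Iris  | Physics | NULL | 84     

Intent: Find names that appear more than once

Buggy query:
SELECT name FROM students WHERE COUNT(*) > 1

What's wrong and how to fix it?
Bug: WHERE can't reference COUNT(*); aggregates are computed after WHERE

Fix: GROUP BY name, then filter groups with HAVING COUNT(*) > 1

Corrected query:
SELECT name FROM students GROUP BY name HAVING COUNT(*) > 1

Result:
name
----
Eve 
Jack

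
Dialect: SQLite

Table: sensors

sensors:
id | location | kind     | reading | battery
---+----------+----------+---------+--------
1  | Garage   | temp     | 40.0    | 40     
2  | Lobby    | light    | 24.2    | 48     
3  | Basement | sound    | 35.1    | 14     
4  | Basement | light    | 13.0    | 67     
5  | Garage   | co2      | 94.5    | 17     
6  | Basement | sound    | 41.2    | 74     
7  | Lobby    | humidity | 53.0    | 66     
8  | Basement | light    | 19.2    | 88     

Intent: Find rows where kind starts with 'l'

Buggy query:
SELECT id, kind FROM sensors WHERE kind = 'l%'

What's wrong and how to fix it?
Bug: '=' compares the literal string including the % character; pattern matching needs LIKE

Fix: Use LIKE for wildcard pattern matching

Corrected query:
SELECT id, kind FROM sensors WHERE kind LIKE 'l%'

Result:
id | kind 
---+------
2  | light
4  | light
8  | light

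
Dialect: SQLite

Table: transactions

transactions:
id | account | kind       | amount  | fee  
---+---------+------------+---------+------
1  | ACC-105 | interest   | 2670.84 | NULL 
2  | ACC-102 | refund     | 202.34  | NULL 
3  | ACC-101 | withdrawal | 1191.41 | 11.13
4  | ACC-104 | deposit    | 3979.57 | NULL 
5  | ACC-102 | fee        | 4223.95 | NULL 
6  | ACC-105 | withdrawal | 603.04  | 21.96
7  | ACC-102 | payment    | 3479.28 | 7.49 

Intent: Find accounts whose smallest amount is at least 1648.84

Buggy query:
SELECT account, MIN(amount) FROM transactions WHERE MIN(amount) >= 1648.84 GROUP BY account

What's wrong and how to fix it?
Bug: Aggregates like MIN are computed per group after WHERE runs

Fix: Replace WHERE with HAVING after the GROUP BY

Corrected query:
SELECT account, MIN(amount) FROM transactions GROUP BY account HAVING MIN(amount) >= 1648.84

Result:
account | MIN(amount)
--------+------------
ACC-104 | 3979.57    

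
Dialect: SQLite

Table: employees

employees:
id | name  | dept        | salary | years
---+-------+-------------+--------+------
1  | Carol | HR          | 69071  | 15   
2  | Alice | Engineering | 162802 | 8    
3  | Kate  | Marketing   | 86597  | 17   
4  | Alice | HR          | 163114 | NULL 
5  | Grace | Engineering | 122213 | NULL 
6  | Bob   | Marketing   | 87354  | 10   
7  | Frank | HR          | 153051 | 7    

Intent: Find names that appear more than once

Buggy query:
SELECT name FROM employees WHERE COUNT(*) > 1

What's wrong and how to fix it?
Bug: WHERE can't reference COUNT(*); aggregates are computed after WHERE

Fix: GROUP BY name, then filter groups with HAVING COUNT(*) > 1

Corrected query:
SELECT name FROM employees GROUP BY name HAVING COUNT(*) > 1

Result:
name 
-----
Alice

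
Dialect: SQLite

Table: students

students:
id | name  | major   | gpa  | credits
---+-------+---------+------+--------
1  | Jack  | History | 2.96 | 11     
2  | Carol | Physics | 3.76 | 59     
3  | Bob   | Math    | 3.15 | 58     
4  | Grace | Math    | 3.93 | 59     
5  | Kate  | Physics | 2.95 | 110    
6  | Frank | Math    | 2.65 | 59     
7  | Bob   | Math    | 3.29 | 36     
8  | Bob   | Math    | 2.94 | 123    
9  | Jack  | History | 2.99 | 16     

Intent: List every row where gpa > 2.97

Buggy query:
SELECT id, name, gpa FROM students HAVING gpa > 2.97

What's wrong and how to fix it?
Bug: HAVING filters the output of aggregation, but this query has no GROUP BY and no aggregate functions, so SQLite rejects it (HAVING clause on a non-aggregate query); the condition here is per row

Fix: Replace HAVING with WHERE since the condition applies to individual rows

Corrected query:
SELECT id, name, gpa FROM students WHERE gpa > 2.97

Result:
id | name  | gpa 
---+-------+-----
2  | Carol | 3.76
3  | Bob   | 3.15
4  | Grace | 3.93
7  | Bob   | 3.29
9  | Jack  | 2.99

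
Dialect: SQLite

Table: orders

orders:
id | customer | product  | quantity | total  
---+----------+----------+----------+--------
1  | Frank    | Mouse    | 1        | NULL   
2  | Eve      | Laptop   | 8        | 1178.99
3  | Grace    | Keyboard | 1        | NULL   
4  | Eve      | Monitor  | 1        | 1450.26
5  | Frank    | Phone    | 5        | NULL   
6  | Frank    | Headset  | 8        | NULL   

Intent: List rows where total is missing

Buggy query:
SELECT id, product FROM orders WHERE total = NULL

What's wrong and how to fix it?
Bug: '= NULL' is always unknown in SQL three-valued logic, so no rows match

Fix: Replace '= NULL' with 'IS NULL'

Corrected query:
SELECT id, product FROM orders WHERE total IS NULL

Result:
id | product 
---+---------
1  | Mouse   
3  | Keyboard
5  | Phone   
6  | Headset 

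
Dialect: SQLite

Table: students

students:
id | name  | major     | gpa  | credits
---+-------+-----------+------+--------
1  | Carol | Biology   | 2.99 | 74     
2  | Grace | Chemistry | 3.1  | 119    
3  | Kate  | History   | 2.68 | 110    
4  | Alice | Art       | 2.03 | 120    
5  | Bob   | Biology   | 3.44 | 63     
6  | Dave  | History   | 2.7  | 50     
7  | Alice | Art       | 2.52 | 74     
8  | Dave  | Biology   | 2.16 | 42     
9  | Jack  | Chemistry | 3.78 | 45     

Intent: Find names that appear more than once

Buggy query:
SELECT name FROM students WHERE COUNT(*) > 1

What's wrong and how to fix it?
Bug: WHERE can't reference COUNT(*); aggregates are computed after WHERE

Fix: Group first, then use HAVING for the count condition

Corrected query:
SELECT name FROM students GROUP BY name HAVING COUNT(*) > 1

Result:
name 
-----
Alice
Dave 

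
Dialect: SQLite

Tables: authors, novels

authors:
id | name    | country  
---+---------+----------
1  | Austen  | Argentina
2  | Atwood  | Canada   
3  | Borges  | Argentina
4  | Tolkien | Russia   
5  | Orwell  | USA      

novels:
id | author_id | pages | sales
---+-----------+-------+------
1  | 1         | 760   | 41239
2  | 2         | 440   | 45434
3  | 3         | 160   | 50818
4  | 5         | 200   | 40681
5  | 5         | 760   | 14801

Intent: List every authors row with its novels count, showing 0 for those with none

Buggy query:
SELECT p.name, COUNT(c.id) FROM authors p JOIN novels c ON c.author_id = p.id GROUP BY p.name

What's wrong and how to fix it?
Bug: An inner join excludes parents with zero children

Fix: Switch to LEFT JOIN to retain unmatched parent rows

Corrected query:
SELECT p.name, COUNT(c.id) FROM authors p LEFT JOIN novels c ON c.author_id = p.id GROUP BY p.name

Result:
name    | COUNT(c.id)
--------+------------
Atwood  | 1          
Austen  | 1          
Borges  | 1          
Orwell  | 2          
Tolkien | 0          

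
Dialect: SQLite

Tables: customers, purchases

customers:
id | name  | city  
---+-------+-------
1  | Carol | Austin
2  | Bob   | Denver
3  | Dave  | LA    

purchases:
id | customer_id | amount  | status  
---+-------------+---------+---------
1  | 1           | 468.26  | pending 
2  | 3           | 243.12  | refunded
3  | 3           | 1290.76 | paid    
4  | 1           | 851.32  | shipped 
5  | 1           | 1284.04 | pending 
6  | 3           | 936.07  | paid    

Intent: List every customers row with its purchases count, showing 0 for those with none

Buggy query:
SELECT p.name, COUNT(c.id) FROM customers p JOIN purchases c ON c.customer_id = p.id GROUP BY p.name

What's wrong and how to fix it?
Bug: An inner join excludes parents with zero children

Fix: Switch to LEFT JOIN to retain unmatched parent rows

Corrected query:
SELECT p.name, COUNT(c.id) FROM customers p LEFT JOIN purchases c ON c.customer_id = p.id GROUP BY p.name

Result:
name  | COUNT(c.id)
------+------------
Bob   | 0          
Carol | 3          
Dave  | 3          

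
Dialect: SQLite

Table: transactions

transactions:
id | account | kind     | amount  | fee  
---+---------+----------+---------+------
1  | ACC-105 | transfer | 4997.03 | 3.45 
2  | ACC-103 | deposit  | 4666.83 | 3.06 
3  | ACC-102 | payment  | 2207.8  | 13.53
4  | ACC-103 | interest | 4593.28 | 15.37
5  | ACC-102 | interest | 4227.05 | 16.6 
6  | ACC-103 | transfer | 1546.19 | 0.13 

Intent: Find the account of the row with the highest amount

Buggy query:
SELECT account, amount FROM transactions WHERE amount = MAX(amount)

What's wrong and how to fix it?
Bug: MAX(amount) is an aggregate and cannot be used directly in WHERE

Fix: Use a subquery: WHERE amount = (SELECT MAX(amount) FROM transactions)

Corrected query:
SELECT account, amount FROM transactions WHERE amount = (SELECT MAX(amount) FROM transactions)

Result:
account | amount 
--------+--------
ACC-105 | 4997.03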